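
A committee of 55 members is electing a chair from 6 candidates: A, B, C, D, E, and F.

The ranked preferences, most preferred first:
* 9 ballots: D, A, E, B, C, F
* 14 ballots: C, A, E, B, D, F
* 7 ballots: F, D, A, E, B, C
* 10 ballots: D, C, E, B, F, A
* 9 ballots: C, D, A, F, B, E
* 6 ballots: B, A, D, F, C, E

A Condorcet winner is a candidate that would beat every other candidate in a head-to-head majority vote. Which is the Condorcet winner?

D

D vs A: 35–20
D vs B: 35–20
D vs C: 32–23
D vs E: 41–14
D vs F: 48–7
D beats every other candidate.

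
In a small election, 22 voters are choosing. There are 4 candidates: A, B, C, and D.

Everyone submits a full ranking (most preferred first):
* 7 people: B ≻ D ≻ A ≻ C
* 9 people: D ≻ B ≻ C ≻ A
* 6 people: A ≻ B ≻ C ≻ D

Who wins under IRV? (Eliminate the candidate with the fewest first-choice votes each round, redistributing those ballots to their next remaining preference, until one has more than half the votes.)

B

Round 1: A 6, B 7, C 0, D 9. C eliminated.
Round 2: A 6, B 7, D 9. A eliminated.
Round 3: B 13, D 9. B has a majority (≥12).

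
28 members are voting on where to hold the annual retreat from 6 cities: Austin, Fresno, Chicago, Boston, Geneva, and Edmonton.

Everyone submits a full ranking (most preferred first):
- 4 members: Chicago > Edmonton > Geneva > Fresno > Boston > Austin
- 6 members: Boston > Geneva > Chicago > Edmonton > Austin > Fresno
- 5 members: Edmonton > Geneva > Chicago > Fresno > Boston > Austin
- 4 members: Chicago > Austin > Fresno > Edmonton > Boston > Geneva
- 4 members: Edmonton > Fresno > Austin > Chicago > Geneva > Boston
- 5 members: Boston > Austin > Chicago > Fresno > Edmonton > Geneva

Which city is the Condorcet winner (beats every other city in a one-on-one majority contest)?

Chicago vs Austin: 19–9
Chicago vs Fresno: 24–4
Chicago vs Boston: 17–11
Chicago vs Geneva: 17–11
Chicago vs Edmonton: 19–9
Chicago beats every other city.

Chicago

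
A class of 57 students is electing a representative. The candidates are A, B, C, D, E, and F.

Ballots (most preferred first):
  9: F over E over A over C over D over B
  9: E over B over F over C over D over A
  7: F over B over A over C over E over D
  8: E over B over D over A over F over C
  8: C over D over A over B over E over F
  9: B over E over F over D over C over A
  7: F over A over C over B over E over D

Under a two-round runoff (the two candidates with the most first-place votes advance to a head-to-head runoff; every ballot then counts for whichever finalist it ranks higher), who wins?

Round 1 first-place votes: A 0, B 9, C 8, D 0, E 17, F 23. F and E advance.
Runoff: F is ranked above E on 23 ballots, E above F on 34.

E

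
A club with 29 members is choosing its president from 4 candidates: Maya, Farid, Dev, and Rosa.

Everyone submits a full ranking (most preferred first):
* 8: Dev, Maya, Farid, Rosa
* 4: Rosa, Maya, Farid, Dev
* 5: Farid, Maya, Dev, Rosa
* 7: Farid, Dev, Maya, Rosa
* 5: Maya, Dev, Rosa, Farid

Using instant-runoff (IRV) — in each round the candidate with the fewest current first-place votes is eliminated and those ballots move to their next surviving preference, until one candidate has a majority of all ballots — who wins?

Maya

Round 1: Maya 5, Farid 12, Dev 8, Rosa 4. Rosa eliminated.
Round 2: Maya 9, Farid 12, Dev 8. Dev eliminated.
Round 3: Maya 17, Farid 12. Maya has a majority (≥15).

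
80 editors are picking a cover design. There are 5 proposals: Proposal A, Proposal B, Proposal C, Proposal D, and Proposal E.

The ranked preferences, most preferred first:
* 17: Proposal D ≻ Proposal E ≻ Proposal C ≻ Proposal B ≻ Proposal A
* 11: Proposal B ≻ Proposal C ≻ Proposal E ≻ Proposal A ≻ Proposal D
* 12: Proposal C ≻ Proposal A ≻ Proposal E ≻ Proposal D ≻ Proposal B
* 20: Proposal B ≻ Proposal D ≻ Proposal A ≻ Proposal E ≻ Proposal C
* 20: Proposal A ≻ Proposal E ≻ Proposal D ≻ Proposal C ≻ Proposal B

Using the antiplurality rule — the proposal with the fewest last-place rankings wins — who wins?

Last-place votes: Proposal A 17, Proposal B 32, Proposal C 20, Proposal D 11, Proposal E 0.

Proposal E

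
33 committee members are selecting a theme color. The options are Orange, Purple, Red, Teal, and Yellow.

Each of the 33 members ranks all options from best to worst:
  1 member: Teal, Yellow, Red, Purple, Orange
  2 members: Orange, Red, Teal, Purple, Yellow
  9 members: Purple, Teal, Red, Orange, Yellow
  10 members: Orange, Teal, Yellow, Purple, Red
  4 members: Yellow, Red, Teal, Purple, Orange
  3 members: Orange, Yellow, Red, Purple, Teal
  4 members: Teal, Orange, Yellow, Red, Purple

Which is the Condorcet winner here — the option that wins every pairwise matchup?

Teal vs Orange: 18–15
Teal vs Purple: 21–12
Teal vs Red: 24–9
Teal vs Yellow: 26–7
Teal beats every other option.

Teal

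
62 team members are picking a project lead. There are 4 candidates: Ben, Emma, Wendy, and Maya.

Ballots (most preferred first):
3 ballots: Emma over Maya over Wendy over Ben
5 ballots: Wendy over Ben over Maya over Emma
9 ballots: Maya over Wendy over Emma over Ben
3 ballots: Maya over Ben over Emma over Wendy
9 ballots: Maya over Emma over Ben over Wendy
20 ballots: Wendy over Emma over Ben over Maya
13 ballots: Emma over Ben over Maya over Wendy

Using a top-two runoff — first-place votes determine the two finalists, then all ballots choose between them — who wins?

Round 1 first-place votes: Ben 0, Emma 16, Wendy 25, Maya 21. Wendy and Maya advance.
Runoff: Wendy is ranked above Maya on 25 ballots, Maya above Wendy on 37.

Maya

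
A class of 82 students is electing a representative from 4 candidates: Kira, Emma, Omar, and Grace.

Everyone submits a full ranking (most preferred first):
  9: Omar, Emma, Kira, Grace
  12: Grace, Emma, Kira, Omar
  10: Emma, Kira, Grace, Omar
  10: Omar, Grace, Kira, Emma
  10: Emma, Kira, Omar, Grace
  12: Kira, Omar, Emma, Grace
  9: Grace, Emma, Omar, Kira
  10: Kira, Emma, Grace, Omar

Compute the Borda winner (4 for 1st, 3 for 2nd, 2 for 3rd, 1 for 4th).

Emma

Kira: 9×2 + 12×2 + 10×3 + 10×2 + 10×3 + 12×4 + 9×1 + 10×4 = 219
Emma: 9×3 + 12×3 + 10×4 + 10×1 + 10×4 + 12×2 + 9×3 + 10×3 = 234
Omar: 9×4 + 12×1 + 10×1 + 10×4 + 10×2 + 12×3 + 9×2 + 10×1 = 182
Grace: 9×1 + 12×4 + 10×2 + 10×3 + 10×1 + 12×1 + 9×4 + 10×2 = 185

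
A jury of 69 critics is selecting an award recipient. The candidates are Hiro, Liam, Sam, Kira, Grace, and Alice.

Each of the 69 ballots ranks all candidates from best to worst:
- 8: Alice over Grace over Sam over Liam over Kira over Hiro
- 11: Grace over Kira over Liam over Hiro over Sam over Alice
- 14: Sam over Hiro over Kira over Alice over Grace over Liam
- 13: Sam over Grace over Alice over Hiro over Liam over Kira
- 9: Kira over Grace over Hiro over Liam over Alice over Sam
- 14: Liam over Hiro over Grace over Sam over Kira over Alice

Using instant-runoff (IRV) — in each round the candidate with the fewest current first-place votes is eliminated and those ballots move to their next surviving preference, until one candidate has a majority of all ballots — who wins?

Grace

Round 1: Hiro 0, Liam 14, Sam 27, Kira 9, Grace 11, Alice 8. Hiro eliminated.
Round 2: Liam 14, Sam 27, Kira 9, Grace 11, Alice 8. Alice eliminated.
Round 3: Liam 14, Sam 27, Kira 9, Grace 19. Kira eliminated.
Round 4: Liam 14, Sam 27, Grace 28. Liam eliminated.
Round 5: Sam 27, Grace 42. Grace has a majority (≥35).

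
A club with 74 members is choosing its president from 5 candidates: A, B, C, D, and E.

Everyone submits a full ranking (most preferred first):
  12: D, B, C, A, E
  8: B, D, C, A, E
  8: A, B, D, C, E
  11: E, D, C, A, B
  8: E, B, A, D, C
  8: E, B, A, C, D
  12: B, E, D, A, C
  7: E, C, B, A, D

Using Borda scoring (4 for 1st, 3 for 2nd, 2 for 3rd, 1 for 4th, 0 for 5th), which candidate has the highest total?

A: 12×1 + 8×1 + 8×4 + 11×1 + 8×2 + 8×2 + 12×1 + 7×1 = 114
B: 12×3 + 8×4 + 8×3 + 11×0 + 8×3 + 8×3 + 12×4 + 7×2 = 202
C: 12×2 + 8×2 + 8×1 + 11×2 + 8×0 + 8×1 + 12×0 + 7×3 = 99
D: 12×4 + 8×3 + 8×2 + 11×3 + 8×1 + 8×0 + 12×2 + 7×0 = 153
E: 12×0 + 8×0 + 8×0 + 11×4 + 8×4 + 8×4 + 12×3 + 7×4 = 172

B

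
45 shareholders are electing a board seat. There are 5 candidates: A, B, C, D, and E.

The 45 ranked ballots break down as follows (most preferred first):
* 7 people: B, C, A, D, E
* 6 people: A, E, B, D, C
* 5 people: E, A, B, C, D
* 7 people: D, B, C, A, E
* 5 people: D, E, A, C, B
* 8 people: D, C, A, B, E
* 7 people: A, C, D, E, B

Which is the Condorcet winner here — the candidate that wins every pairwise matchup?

A vs B: 31–14
A vs C: 23–22
A vs D: 25–20
A vs E: 35–10
A beats every other candidate.

A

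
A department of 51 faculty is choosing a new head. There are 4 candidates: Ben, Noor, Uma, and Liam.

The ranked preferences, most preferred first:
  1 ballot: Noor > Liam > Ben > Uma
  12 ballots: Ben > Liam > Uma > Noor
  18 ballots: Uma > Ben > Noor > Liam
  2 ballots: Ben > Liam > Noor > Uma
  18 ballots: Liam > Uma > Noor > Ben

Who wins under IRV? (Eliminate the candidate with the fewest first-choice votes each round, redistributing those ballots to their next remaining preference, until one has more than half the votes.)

Liam

Round 1: Ben 14, Noor 1, Uma 18, Liam 18. Noor eliminated.
Round 2: Ben 14, Uma 18, Liam 19. Ben eliminated.
Round 3: Uma 18, Liam 33. Liam has a majority (≥26).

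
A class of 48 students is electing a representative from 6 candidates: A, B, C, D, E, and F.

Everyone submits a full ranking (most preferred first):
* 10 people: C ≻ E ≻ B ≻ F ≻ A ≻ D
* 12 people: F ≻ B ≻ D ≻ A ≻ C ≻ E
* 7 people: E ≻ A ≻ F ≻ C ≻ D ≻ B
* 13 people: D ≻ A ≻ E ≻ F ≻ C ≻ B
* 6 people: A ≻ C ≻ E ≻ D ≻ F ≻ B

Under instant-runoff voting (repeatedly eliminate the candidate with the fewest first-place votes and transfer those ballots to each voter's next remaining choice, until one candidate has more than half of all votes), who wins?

F

Round 1: A 6, B 0, C 10, D 13, E 7, F 12. B eliminated.
Round 2: A 6, C 10, D 13, E 7, F 12. A eliminated.
Round 3: C 16, D 13, E 7, F 12. E eliminated.
Round 4: C 16, D 13, F 19. D eliminated.
Round 5: C 16, F 32. F has a majority (≥25).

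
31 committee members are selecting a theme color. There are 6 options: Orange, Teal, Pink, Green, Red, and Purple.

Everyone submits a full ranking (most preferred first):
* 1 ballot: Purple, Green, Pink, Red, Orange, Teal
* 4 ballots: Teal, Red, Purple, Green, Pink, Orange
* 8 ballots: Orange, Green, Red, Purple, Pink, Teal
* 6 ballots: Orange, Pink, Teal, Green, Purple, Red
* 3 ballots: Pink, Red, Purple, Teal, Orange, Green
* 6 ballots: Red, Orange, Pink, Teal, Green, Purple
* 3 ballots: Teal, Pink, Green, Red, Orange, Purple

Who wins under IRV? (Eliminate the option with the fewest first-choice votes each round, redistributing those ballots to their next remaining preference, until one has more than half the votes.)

Red

Round 1: Orange 14, Teal 7, Pink 3, Green 0, Red 6, Purple 1. Green eliminated.
Round 2: Orange 14, Teal 7, Pink 3, Red 6, Purple 1. Purple eliminated.
Round 3: Orange 14, Teal 7, Pink 4, Red 6. Pink eliminated.
Round 4: Orange 14, Teal 7, Red 10. Teal eliminated.
Round 5: Orange 14, Red 17. Red has a majority (≥16).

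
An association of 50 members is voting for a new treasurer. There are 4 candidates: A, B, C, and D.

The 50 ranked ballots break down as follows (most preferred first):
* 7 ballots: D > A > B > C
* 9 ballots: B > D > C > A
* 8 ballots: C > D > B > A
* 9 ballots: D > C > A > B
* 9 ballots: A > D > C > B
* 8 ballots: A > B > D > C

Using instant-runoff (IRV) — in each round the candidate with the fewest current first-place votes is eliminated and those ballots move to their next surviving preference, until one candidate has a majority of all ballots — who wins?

D

Round 1: A 17, B 9, C 8, D 16. C eliminated.
Round 2: A 17, B 9, D 24. B eliminated.
Round 3: A 17, D 33. D has a majority (≥26).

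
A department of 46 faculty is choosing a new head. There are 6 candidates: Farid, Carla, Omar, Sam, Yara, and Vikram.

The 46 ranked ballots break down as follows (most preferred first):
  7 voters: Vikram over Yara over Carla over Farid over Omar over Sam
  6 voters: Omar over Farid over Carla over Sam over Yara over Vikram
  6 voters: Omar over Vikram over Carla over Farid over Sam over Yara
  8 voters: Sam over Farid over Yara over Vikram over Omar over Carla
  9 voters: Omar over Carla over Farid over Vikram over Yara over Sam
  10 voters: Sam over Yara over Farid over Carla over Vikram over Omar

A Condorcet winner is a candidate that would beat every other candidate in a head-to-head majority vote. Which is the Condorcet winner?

Farid vs Carla: 24–22
Farid vs Omar: 25–21
Farid vs Sam: 28–18
Farid vs Yara: 29–17
Farid vs Vikram: 33–13
Farid beats every other candidate.

Farid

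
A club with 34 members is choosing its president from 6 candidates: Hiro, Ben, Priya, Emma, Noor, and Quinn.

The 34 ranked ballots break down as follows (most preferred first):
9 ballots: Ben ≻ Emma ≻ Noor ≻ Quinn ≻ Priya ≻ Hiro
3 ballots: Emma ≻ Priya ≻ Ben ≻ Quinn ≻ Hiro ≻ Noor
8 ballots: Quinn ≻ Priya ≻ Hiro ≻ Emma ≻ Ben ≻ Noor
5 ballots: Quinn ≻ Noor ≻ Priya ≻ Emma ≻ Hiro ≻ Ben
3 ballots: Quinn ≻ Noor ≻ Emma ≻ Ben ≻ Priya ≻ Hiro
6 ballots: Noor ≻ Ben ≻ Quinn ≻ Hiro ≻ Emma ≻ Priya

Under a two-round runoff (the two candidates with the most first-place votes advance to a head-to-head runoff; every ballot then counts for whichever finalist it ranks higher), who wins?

Round 1 first-place votes: Hiro 0, Ben 9, Priya 0, Emma 3, Noor 6, Quinn 16. Quinn and Ben advance.
Runoff: Quinn is ranked above Ben on 16 ballots, Ben above Quinn on 18.

Ben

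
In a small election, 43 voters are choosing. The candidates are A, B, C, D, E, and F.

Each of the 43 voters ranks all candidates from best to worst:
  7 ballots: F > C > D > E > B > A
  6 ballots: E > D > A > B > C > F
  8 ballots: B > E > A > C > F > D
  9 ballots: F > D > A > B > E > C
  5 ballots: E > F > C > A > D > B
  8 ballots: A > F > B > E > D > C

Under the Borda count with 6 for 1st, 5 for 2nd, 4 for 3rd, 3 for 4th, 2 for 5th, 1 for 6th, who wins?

F

A: 7×1 + 6×4 + 8×4 + 9×4 + 5×3 + 8×6 = 162
B: 7×2 + 6×3 + 8×6 + 9×3 + 5×1 + 8×4 = 144
C: 7×5 + 6×2 + 8×3 + 9×1 + 5×4 + 8×1 = 108
D: 7×4 + 6×5 + 8×1 + 9×5 + 5×2 + 8×2 = 137
E: 7×3 + 6×6 + 8×5 + 9×2 + 5×6 + 8×3 = 169
F: 7×6 + 6×1 + 8×2 + 9×6 + 5×5 + 8×5 = 183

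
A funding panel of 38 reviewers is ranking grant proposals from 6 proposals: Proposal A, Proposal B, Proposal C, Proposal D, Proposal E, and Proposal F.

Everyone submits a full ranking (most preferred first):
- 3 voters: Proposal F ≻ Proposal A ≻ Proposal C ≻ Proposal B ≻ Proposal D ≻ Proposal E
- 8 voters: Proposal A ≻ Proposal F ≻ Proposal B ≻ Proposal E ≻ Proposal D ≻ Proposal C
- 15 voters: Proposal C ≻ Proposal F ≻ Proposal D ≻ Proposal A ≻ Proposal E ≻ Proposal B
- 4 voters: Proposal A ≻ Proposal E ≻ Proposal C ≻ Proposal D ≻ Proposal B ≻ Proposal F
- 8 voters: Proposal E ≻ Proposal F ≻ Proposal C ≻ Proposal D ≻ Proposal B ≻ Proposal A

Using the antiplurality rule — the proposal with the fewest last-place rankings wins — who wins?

Last-place votes: Proposal A 8, Proposal B 15, Proposal C 8, Proposal D 0, Proposal E 3, Proposal F 4.

Proposal D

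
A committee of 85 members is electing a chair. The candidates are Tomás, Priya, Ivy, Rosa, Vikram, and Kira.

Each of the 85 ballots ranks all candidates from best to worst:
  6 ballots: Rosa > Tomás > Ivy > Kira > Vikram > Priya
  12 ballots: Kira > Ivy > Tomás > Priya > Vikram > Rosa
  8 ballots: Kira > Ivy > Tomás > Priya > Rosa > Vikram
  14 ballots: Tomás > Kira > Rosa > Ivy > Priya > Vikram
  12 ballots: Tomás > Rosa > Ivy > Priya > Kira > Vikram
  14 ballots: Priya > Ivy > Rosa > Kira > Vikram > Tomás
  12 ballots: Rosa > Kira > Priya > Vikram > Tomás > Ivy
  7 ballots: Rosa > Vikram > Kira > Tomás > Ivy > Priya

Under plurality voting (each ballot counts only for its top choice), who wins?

First-place votes: Tomás 26, Priya 14, Ivy 0, Rosa 25, Vikram 0, Kira 20.

Tomás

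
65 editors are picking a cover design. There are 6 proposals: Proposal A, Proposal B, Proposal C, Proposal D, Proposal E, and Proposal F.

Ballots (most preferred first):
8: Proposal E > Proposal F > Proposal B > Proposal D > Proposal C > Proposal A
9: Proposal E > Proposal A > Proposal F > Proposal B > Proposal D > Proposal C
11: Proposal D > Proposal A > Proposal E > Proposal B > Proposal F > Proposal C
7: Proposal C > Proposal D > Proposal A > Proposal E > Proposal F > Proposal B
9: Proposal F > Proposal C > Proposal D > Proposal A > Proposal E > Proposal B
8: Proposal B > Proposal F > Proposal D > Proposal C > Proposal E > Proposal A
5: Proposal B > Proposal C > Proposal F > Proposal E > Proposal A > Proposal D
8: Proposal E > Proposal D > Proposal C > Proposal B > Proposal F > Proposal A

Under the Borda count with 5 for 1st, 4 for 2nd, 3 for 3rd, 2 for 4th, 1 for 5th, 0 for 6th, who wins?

Proposal E

Proposal A: 8×0 + 9×4 + 11×4 + 7×3 + 9×2 + 8×0 + 5×1 + 8×0 = 124
Proposal B: 8×3 + 9×2 + 11×2 + 7×0 + 9×0 + 8×5 + 5×5 + 8×2 = 145
Proposal C: 8×1 + 9×0 + 11×0 + 7×5 + 9×4 + 8×2 + 5×4 + 8×3 = 139
Proposal D: 8×2 + 9×1 + 11×5 + 7×4 + 9×3 + 8×3 + 5×0 + 8×4 = 191
Proposal E: 8×5 + 9×5 + 11×3 + 7×2 + 9×1 + 8×1 + 5×2 + 8×5 = 199
Proposal F: 8×4 + 9×3 + 11×1 + 7×1 + 9×5 + 8×4 + 5×3 + 8×1 = 177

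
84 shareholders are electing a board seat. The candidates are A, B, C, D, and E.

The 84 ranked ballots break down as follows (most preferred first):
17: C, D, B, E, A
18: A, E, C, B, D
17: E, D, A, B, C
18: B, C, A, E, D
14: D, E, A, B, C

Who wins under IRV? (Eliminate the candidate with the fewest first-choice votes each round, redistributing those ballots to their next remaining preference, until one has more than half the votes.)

E

Round 1: A 18, B 18, C 17, D 14, E 17. D eliminated.
Round 2: A 18, B 18, C 17, E 31. C eliminated.
Round 3: A 18, B 35, E 31. A eliminated.
Round 4: B 35, E 49. E has a majority (≥43).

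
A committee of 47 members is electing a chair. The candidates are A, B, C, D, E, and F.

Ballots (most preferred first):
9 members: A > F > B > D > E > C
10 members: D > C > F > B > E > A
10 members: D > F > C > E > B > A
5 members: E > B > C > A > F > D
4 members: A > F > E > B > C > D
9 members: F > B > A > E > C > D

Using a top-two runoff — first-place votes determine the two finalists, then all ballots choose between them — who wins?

A

Round 1 first-place votes: A 13, B 0, C 0, D 20, E 5, F 9. D and A advance.
Runoff: D is ranked above A on 20 ballots, A above D on 27.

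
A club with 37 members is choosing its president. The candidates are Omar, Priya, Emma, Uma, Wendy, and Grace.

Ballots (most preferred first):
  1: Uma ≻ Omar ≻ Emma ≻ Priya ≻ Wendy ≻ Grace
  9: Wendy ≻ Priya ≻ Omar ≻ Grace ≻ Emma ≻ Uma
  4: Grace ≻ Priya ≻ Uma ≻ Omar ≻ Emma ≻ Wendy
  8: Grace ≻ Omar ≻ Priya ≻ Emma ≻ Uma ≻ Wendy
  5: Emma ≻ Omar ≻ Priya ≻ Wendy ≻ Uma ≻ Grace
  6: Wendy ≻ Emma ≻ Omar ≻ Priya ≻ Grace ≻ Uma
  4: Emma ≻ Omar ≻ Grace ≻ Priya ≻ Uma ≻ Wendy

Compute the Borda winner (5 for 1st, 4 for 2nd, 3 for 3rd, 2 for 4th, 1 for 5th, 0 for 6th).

Omar: 1×4 + 9×3 + 4×2 + 8×4 + 5×4 + 6×3 + 4×4 = 125
Priya: 1×2 + 9×4 + 4×4 + 8×3 + 5×3 + 6×2 + 4×2 = 113
Emma: 1×3 + 9×1 + 4×1 + 8×2 + 5×5 + 6×4 + 4×5 = 101
Uma: 1×5 + 9×0 + 4×3 + 8×1 + 5×1 + 6×0 + 4×1 = 34
Wendy: 1×1 + 9×5 + 4×0 + 8×0 + 5×2 + 6×5 + 4×0 = 86
Grace: 1×0 + 9×2 + 4×5 + 8×5 + 5×0 + 6×1 + 4×3 = 96

Omar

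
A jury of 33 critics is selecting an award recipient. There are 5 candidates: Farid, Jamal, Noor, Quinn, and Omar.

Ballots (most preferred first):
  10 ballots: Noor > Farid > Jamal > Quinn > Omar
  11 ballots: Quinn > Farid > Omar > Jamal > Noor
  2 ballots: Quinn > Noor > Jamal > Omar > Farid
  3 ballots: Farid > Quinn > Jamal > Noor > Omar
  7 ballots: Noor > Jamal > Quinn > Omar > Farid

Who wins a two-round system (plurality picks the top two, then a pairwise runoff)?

Round 1 first-place votes: Farid 3, Jamal 0, Noor 17, Quinn 13, Omar 0. Noor and Quinn advance.
Runoff: Noor is ranked above Quinn on 17 ballots, Quinn above Noor on 16.

Noor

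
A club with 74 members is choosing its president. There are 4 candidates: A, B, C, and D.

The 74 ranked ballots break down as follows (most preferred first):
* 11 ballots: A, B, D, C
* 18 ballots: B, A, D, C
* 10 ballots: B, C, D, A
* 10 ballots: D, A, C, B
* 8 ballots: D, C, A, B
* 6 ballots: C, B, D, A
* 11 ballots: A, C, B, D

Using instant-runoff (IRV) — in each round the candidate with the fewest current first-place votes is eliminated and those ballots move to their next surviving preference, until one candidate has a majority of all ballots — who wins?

A

Round 1: A 22, B 28, C 6, D 18. C eliminated.
Round 2: A 22, B 34, D 18. D eliminated.
Round 3: A 40, B 34. A has a majority (≥38).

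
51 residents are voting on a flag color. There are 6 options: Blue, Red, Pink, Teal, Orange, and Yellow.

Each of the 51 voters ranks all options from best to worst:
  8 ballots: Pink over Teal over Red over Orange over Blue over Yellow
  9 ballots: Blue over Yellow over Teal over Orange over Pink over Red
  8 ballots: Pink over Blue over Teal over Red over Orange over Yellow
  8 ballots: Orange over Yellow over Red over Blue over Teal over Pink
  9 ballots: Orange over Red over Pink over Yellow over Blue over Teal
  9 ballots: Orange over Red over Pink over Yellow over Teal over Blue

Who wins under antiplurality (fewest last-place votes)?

Orange

Last-place votes: Blue 9, Red 9, Pink 8, Teal 9, Orange 0, Yellow 16.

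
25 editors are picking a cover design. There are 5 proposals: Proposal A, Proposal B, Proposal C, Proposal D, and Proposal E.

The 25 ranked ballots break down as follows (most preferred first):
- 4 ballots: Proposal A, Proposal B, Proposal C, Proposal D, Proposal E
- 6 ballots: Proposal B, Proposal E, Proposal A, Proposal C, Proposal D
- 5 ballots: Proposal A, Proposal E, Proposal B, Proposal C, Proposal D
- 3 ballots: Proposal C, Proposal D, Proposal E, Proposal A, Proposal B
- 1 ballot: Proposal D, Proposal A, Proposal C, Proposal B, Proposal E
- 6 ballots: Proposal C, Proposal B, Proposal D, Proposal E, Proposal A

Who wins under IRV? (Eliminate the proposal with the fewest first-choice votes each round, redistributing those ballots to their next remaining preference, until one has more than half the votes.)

Proposal A

Round 1: Proposal A 9, Proposal B 6, Proposal C 9, Proposal D 1, Proposal E 0. Proposal E eliminated.
Round 2: Proposal A 9, Proposal B 6, Proposal C 9, Proposal D 1. Proposal D eliminated.
Round 3: Proposal A 10, Proposal B 6, Proposal C 9. Proposal B eliminated.
Round 4: Proposal A 16, Proposal C 9. Proposal A has a majority (≥13).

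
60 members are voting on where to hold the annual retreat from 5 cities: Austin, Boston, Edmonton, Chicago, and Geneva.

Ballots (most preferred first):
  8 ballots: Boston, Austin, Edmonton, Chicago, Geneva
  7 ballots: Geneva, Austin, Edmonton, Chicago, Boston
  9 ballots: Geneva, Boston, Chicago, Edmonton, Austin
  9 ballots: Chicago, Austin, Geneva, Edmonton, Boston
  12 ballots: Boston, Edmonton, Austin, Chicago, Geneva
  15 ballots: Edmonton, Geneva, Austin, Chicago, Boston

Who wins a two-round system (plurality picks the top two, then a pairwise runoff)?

Round 1 first-place votes: Austin 0, Boston 20, Edmonton 15, Chicago 9, Geneva 16. Boston and Geneva advance.
Runoff: Boston is ranked above Geneva on 20 ballots, Geneva above Boston on 40.

Geneva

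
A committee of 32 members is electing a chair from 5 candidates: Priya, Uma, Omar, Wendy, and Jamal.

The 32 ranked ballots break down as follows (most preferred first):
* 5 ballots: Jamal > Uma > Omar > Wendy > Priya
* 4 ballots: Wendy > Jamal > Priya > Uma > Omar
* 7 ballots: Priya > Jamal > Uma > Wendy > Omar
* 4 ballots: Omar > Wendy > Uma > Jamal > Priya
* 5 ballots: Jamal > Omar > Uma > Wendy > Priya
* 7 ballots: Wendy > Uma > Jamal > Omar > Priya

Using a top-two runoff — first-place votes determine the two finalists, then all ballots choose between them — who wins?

Round 1 first-place votes: Priya 7, Uma 0, Omar 4, Wendy 11, Jamal 10. Wendy and Jamal advance.
Runoff: Wendy is ranked above Jamal on 15 ballots, Jamal above Wendy on 17.

Jamal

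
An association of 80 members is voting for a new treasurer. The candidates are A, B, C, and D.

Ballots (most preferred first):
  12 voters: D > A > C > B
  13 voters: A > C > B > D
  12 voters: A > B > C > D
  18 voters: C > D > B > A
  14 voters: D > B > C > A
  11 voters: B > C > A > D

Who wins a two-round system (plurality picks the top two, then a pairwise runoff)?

D

Round 1 first-place votes: A 25, B 11, C 18, D 26. D and A advance.
Runoff: D is ranked above A on 44 ballots, A above D on 36.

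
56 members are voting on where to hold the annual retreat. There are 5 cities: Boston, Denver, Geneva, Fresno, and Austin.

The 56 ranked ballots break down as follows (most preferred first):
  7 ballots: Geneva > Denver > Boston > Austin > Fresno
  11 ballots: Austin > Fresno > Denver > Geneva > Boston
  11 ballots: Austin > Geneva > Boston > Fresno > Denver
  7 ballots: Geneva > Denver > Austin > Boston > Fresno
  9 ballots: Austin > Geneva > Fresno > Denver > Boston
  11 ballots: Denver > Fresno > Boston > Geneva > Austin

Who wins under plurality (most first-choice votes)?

Austin

First-place votes: Boston 0, Denver 11, Geneva 14, Fresno 0, Austin 31.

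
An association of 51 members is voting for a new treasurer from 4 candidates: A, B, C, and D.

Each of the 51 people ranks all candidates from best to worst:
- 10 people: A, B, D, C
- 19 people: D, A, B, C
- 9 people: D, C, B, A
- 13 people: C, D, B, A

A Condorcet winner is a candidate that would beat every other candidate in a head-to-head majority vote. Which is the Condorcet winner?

D

D vs A: 41–10
D vs B: 41–10
D vs C: 38–13
D beats every other candidate.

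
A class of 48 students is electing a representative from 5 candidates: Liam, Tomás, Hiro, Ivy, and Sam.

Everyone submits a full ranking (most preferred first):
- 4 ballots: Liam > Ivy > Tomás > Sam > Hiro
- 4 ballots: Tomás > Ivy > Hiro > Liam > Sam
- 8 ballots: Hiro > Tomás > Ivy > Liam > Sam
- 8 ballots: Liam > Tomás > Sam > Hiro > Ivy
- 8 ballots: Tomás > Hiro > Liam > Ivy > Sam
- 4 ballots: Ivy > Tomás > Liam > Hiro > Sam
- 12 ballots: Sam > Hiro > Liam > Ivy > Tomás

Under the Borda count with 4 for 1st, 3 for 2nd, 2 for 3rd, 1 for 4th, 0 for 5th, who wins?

Tomás

Liam: 4×4 + 4×1 + 8×1 + 8×4 + 8×2 + 4×2 + 12×2 = 108
Tomás: 4×2 + 4×4 + 8×3 + 8×3 + 8×4 + 4×3 + 12×0 = 116
Hiro: 4×0 + 4×2 + 8×4 + 8×1 + 8×3 + 4×1 + 12×3 = 112
Ivy: 4×3 + 4×3 + 8×2 + 8×0 + 8×1 + 4×4 + 12×1 = 76
Sam: 4×1 + 4×0 + 8×0 + 8×2 + 8×0 + 4×0 + 12×4 = 68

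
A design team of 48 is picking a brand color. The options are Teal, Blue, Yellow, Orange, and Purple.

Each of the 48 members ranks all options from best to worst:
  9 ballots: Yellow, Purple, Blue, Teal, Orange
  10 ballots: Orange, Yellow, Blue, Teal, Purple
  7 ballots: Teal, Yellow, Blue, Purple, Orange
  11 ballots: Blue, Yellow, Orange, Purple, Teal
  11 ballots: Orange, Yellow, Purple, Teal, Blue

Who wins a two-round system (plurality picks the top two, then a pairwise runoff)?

Round 1 first-place votes: Teal 7, Blue 11, Yellow 9, Orange 21, Purple 0. Orange and Blue advance.
Runoff: Orange is ranked above Blue on 21 ballots, Blue above Orange on 27.

Blue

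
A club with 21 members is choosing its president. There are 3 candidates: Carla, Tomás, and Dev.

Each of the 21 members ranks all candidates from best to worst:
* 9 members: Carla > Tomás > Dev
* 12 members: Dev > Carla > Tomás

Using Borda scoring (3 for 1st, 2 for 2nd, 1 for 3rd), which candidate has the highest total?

Carla: 9×3 + 12×2 = 51
Tomás: 9×2 + 12×1 = 30
Dev: 9×1 + 12×3 = 45

Carla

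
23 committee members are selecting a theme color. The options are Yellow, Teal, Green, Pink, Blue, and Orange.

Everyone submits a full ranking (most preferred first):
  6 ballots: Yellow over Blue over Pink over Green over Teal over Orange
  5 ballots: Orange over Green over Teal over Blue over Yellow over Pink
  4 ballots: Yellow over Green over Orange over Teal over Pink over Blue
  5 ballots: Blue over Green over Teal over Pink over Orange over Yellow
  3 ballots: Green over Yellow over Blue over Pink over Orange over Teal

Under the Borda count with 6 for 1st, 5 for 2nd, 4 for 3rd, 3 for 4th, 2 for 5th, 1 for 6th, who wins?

Green

Yellow: 6×6 + 5×2 + 4×6 + 5×1 + 3×5 = 90
Teal: 6×2 + 5×4 + 4×3 + 5×4 + 3×1 = 67
Green: 6×3 + 5×5 + 4×5 + 5×5 + 3×6 = 106
Pink: 6×4 + 5×1 + 4×2 + 5×3 + 3×3 = 61
Blue: 6×5 + 5×3 + 4×1 + 5×6 + 3×4 = 91
Orange: 6×1 + 5×6 + 4×4 + 5×2 + 3×2 = 68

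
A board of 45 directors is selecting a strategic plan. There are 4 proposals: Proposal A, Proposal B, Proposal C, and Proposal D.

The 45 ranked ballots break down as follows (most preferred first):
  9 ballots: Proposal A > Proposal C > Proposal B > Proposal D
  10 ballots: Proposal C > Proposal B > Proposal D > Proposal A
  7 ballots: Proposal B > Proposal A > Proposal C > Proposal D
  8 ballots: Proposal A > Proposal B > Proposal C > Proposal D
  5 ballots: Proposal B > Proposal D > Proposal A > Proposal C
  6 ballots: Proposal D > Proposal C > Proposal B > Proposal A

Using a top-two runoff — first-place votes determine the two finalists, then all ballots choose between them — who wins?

Round 1 first-place votes: Proposal A 17, Proposal B 12, Proposal C 10, Proposal D 6. Proposal A and Proposal B advance.
Runoff: Proposal A is ranked above Proposal B on 17 ballots, Proposal B above Proposal A on 28.

Proposal B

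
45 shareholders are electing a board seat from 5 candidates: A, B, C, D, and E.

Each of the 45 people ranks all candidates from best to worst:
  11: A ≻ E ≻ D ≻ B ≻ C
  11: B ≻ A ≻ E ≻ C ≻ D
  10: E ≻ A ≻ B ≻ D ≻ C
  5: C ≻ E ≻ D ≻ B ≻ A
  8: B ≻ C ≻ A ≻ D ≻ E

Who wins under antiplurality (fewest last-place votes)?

Last-place votes: A 5, B 0, C 21, D 11, E 8.

B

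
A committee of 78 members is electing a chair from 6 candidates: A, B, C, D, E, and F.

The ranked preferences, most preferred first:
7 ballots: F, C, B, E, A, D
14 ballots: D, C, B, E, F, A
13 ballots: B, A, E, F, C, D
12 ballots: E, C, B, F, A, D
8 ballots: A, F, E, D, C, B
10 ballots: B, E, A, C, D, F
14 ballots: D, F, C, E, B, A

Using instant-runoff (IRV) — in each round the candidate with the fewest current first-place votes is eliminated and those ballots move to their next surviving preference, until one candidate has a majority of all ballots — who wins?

Round 1: A 8, B 23, C 0, D 28, E 12, F 7. C eliminated.
Round 2: A 8, B 23, D 28, E 12, F 7. F eliminated.
Round 3: A 8, B 30, D 28, E 12. A eliminated.
Round 4: B 30, D 28, E 20. E eliminated.
Round 5: B 42, D 36. B has a majority (≥40).

B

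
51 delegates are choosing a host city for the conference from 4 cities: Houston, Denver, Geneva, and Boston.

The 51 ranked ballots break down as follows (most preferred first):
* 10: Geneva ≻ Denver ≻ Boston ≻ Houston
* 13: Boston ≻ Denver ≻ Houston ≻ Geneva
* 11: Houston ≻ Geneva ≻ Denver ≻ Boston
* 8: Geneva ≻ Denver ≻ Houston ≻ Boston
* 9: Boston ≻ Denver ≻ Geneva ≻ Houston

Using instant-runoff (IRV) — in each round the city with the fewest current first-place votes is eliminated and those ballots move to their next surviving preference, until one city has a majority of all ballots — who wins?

Geneva

Round 1: Houston 11, Denver 0, Geneva 18, Boston 22. Denver eliminated.
Round 2: Houston 11, Geneva 18, Boston 22. Houston eliminated.
Round 3: Geneva 29, Boston 22. Geneva has a majority (≥26).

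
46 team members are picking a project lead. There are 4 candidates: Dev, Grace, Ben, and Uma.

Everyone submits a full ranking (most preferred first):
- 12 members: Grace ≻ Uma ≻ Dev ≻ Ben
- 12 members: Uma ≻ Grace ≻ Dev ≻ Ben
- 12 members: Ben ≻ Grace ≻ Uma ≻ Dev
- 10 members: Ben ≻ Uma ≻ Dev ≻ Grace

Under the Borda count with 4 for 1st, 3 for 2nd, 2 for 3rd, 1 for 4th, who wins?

Uma

Dev: 12×2 + 12×2 + 12×1 + 10×2 = 80
Grace: 12×4 + 12×3 + 12×3 + 10×1 = 130
Ben: 12×1 + 12×1 + 12×4 + 10×4 = 112
Uma: 12×3 + 12×4 + 12×2 + 10×3 = 138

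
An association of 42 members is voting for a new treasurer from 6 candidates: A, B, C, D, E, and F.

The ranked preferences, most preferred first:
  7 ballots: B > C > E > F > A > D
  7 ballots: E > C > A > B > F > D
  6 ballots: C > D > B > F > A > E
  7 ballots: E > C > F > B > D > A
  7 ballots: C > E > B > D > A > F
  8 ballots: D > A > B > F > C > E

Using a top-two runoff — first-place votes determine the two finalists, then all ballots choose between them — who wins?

Round 1 first-place votes: A 0, B 7, C 13, D 8, E 14, F 0. E and C advance.
Runoff: E is ranked above C on 14 ballots, C above E on 28.

C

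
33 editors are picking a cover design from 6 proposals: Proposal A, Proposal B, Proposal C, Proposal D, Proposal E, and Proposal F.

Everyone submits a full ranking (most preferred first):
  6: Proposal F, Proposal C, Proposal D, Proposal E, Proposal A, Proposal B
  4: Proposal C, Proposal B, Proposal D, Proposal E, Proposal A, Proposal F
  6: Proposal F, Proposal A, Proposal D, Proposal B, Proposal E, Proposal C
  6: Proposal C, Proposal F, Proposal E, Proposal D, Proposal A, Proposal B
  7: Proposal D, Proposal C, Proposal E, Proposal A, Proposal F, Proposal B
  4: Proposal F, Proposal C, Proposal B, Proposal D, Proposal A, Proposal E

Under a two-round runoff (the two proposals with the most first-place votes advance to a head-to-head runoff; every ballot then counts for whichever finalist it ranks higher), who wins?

Round 1 first-place votes: Proposal A 0, Proposal B 0, Proposal C 10, Proposal D 7, Proposal E 0, Proposal F 16. Proposal F and Proposal C advance.
Runoff: Proposal F is ranked above Proposal C on 16 ballots, Proposal C above Proposal F on 17.

Proposal C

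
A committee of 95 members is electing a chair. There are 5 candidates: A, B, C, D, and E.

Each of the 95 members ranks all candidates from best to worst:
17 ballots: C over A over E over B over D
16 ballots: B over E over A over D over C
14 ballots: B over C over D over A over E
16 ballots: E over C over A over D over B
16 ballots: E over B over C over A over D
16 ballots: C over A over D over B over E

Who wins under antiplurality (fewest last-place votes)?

A

Last-place votes: A 0, B 16, C 16, D 33, E 30.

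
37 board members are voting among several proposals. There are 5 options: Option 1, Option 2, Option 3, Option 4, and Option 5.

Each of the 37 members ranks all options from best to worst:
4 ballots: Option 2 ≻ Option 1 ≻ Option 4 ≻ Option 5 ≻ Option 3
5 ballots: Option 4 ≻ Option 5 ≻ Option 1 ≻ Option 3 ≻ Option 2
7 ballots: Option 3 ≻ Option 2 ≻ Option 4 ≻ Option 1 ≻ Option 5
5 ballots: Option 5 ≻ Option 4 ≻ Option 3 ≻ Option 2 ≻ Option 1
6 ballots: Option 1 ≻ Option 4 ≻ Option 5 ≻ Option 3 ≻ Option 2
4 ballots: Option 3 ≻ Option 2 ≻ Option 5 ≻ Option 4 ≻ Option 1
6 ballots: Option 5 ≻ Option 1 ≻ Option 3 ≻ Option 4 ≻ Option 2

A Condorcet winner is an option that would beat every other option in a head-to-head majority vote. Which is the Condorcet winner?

Option 4 vs Option 1: 21–16
Option 4 vs Option 2: 22–15
Option 4 vs Option 3: 20–17
Option 4 vs Option 5: 22–15
Option 4 beats every other option.

Option 4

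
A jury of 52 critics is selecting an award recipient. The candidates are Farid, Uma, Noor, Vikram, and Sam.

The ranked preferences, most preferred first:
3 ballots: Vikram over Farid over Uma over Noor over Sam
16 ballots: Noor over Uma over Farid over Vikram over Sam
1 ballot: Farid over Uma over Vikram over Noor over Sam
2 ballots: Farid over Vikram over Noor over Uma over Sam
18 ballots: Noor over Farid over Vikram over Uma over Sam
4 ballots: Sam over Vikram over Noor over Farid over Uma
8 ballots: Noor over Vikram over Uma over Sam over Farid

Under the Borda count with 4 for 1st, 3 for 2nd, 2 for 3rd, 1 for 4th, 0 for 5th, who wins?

Noor

Farid: 3×3 + 16×2 + 1×4 + 2×4 + 18×3 + 4×1 + 8×0 = 111
Uma: 3×2 + 16×3 + 1×3 + 2×1 + 18×1 + 4×0 + 8×2 = 93
Noor: 3×1 + 16×4 + 1×1 + 2×2 + 18×4 + 4×2 + 8×4 = 184
Vikram: 3×4 + 16×1 + 1×2 + 2×3 + 18×2 + 4×3 + 8×3 = 108
Sam: 3×0 + 16×0 + 1×0 + 2×0 + 18×0 + 4×4 + 8×1 = 24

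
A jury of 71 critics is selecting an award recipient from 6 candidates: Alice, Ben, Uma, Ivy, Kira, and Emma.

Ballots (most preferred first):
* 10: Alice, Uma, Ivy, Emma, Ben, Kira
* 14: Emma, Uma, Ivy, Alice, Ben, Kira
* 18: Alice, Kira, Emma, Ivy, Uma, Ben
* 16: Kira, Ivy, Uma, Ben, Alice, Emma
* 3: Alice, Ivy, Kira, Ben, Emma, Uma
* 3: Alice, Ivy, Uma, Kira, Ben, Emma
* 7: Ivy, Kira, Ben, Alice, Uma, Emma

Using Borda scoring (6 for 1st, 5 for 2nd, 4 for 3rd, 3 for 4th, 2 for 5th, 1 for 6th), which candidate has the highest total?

Alice: 10×6 + 14×3 + 18×6 + 16×2 + 3×6 + 3×6 + 7×3 = 299
Ben: 10×2 + 14×2 + 18×1 + 16×3 + 3×3 + 3×2 + 7×4 = 157
Uma: 10×5 + 14×5 + 18×2 + 16×4 + 3×1 + 3×4 + 7×2 = 249
Ivy: 10×4 + 14×4 + 18×3 + 16×5 + 3×5 + 3×5 + 7×6 = 302
Kira: 10×1 + 14×1 + 18×5 + 16×6 + 3×4 + 3×3 + 7×5 = 266
Emma: 10×3 + 14×6 + 18×4 + 16×1 + 3×2 + 3×1 + 7×1 = 218

Ivy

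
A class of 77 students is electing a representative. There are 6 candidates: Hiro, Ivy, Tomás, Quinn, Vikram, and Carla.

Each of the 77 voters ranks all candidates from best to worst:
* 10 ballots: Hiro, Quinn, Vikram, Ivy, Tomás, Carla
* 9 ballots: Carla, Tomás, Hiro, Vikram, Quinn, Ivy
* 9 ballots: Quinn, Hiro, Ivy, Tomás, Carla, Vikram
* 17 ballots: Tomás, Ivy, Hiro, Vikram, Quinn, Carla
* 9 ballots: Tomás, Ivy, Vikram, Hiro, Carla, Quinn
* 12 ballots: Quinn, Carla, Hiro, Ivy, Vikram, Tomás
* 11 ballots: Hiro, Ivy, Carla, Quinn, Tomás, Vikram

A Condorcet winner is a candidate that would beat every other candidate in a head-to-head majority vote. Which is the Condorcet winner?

Hiro

Hiro vs Ivy: 51–26
Hiro vs Tomás: 42–35
Hiro vs Quinn: 56–21
Hiro vs Vikram: 68–9
Hiro vs Carla: 56–21
Hiro beats every other candidate.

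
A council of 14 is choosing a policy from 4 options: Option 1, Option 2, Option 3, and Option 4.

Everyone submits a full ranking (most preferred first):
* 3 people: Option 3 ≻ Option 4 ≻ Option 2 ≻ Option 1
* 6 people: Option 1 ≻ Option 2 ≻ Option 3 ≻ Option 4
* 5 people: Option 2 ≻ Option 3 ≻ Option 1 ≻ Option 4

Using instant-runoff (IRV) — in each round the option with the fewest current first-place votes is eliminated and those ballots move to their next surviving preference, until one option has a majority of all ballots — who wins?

Option 2

Round 1: Option 1 6, Option 2 5, Option 3 3, Option 4 0. Option 4 eliminated.
Round 2: Option 1 6, Option 2 5, Option 3 3. Option 3 eliminated.
Round 3: Option 1 6, Option 2 8. Option 2 has a majority (≥8).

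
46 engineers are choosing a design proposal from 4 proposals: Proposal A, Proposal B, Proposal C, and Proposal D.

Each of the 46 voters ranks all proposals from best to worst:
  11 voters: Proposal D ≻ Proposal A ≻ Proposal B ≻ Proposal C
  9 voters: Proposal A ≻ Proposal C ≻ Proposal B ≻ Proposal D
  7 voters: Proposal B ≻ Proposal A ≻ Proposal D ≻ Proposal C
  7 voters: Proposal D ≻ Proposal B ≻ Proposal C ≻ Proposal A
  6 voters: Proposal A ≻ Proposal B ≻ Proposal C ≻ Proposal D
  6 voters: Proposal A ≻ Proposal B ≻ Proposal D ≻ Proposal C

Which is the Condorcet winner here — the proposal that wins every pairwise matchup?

Proposal A

Proposal A vs Proposal B: 32–14
Proposal A vs Proposal C: 39–7
Proposal A vs Proposal D: 28–18
Proposal A beats every other proposal.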